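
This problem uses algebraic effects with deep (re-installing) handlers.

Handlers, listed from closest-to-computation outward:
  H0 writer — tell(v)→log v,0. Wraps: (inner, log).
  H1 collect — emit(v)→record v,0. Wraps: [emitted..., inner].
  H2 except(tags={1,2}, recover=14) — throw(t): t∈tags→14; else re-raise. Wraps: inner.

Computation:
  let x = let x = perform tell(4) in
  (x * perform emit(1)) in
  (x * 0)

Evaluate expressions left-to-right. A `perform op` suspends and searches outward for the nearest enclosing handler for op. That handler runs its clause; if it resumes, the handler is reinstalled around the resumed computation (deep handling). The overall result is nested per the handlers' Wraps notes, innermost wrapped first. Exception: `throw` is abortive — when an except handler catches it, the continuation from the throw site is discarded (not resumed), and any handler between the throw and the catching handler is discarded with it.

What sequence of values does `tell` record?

Answer: (4)

Step-by-step:
tell(4) @ H0 ⇒ log+=4
emit(1) @ H1 ⇒ out+=1
H0 returns (0, (4))
H1 returns [1, (0, (4))]
H2 returns [1, (0, (4))]
= [1, (0, (4))]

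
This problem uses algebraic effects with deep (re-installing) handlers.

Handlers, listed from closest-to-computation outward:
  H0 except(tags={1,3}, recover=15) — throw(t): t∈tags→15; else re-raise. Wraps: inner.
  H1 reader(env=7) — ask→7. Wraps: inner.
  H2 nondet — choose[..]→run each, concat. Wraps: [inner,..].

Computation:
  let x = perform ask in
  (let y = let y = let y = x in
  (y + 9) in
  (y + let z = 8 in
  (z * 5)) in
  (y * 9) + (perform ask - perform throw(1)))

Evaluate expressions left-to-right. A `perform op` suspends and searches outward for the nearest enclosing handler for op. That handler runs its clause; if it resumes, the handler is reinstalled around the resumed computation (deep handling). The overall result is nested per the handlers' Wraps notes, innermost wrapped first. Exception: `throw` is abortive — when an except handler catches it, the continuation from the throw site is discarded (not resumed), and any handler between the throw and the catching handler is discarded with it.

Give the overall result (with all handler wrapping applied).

Step-by-step:
ask @ H1 ⇒ 7
ask @ H1 ⇒ 7
throw(1) @ H0 caught ⇒ 15
H1 returns 15
H2 returns [15]
= [15]

Answer: [15]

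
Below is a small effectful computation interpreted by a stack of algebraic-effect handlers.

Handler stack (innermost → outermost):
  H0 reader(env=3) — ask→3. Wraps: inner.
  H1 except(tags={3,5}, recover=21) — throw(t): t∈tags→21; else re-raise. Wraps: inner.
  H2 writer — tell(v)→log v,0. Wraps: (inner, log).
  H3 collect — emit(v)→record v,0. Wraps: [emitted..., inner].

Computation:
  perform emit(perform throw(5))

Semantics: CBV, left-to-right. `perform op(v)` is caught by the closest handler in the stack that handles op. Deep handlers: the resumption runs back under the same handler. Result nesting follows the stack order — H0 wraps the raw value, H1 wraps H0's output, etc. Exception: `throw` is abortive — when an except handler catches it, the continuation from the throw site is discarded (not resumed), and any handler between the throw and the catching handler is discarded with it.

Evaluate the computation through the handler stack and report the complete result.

Answer: [(21, ())]

Step-by-step:
throw(5) @ H1 caught ⇒ 21
H2 returns (21, ())
H3 returns [(21, ())]
= [(21, ())]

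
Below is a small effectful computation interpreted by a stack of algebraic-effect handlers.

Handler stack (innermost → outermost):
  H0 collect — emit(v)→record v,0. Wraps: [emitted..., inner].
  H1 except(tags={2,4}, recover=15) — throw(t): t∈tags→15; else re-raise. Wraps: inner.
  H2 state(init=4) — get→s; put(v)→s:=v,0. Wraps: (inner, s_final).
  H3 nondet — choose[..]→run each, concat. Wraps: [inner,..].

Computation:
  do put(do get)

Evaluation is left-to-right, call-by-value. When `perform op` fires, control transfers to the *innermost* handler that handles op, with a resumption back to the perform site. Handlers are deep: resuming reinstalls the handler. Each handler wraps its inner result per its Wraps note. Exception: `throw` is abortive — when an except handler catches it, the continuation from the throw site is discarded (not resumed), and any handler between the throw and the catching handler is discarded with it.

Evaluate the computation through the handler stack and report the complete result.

Working:
get @ H2 ⇒ 4
put(4) @ H2 ⇒ s:=4
H0 returns [0]
H1 returns [0]
H2 returns ([0], 4)
H3 returns [([0], 4)]
= [([0], 4)]

Answer: [([0], 4)]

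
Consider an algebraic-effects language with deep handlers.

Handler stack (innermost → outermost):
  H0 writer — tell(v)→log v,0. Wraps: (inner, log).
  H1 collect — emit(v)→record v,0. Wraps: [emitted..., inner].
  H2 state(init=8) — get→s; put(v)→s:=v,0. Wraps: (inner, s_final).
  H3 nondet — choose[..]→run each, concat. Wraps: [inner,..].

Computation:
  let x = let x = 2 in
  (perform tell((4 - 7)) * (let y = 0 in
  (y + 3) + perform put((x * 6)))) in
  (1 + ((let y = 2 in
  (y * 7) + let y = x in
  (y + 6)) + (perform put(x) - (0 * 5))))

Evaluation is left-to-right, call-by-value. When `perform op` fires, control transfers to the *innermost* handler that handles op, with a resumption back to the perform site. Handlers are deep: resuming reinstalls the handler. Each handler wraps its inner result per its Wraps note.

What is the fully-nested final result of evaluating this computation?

Answer: [([(21, (-3))], 0)]

Step-by-step:
tell(-3) @ H0 ⇒ log+=-3
put(12) @ H2 ⇒ s:=12
put(0) @ H2 ⇒ s:=0
H0 returns (21, (-3))
H1 returns [(21, (-3))]
H2 returns ([(21, (-3))], 0)
H3 returns [([(21, (-3))], 0)]
= [([(21, (-3))], 0)]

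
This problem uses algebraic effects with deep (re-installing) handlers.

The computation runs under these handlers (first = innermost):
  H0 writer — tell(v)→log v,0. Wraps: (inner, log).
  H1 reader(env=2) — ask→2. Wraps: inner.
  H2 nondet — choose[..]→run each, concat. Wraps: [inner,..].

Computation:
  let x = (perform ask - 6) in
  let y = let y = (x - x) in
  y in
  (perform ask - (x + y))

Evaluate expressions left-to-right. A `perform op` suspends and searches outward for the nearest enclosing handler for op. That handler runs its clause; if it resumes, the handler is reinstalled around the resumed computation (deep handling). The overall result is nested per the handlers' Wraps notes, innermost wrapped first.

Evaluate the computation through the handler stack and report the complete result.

Answer: [(6, ())]

Working:
ask @ H1 ⇒ 2
ask @ H1 ⇒ 2
H0 returns (6, ())
H1 returns (6, ())
H2 returns [(6, ())]
= [(6, ())]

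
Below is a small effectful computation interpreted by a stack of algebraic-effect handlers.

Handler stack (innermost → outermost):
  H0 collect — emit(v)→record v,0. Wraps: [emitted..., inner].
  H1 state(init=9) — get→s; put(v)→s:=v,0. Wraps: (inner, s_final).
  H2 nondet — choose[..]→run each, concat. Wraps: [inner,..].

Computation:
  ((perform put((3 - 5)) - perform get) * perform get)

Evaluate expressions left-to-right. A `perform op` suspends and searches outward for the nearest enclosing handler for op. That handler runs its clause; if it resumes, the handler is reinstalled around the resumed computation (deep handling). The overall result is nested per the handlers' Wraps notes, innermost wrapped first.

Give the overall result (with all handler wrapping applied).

Step-by-step:
put(-2) @ H1 ⇒ s:=-2
get @ H1 ⇒ -2
get @ H1 ⇒ -2
H0 returns [-4]
H1 returns ([-4], -2)
H2 returns [([-4], -2)]
= [([-4], -2)]

Answer: [([-4], -2)]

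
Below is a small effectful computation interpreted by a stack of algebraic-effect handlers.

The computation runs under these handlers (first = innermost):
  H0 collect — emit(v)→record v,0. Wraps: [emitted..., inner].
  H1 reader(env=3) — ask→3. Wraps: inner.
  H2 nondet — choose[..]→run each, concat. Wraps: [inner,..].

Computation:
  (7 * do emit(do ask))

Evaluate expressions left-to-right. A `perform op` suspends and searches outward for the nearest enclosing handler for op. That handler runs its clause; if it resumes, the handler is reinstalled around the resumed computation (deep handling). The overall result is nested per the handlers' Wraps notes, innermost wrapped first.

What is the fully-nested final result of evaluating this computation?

Answer: [[3, 0]]

Step-by-step:
ask @ H1 ⇒ 3
emit(3) @ H0 ⇒ out+=3
H0 returns [3, 0]
H1 returns [3, 0]
H2 returns [[3, 0]]
= [[3, 0]]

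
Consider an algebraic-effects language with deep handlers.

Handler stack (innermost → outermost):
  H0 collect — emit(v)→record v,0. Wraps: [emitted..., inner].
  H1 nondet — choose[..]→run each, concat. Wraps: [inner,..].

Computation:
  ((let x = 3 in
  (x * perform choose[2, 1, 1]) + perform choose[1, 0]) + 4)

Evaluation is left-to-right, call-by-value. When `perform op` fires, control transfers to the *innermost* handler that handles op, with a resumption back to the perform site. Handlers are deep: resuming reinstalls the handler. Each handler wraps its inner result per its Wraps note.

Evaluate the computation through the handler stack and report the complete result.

Answer: [[11], [10], [8], [7], [8], [7]]

Step-by-step:
choose[2, 1, 1] @ H1
  branch[0] choose=2:
    choose[1, 0] @ H1
      branch[0] choose=1:
        H0 returns [11]
        H1 returns [[11]]
      branch[1] choose=0:
        H0 returns [10]
        H1 returns [[10]]
  branch[1] choose=1:
    choose[1, 0] @ H1
      branch[0] choose=1:
        H0 returns [8]
        H1 returns [[8]]
      branch[1] choose=0:
        H0 returns [7]
        H1 returns [[7]]
  branch[2] choose=1:
    choose[1, 0] @ H1
      branch[0] choose=1:
        H0 returns [8]
        H1 returns [[8]]
      branch[1] choose=0:
        H0 returns [7]
        H1 returns [[7]]
= [[11], [10], [8], [7], [8], [7]]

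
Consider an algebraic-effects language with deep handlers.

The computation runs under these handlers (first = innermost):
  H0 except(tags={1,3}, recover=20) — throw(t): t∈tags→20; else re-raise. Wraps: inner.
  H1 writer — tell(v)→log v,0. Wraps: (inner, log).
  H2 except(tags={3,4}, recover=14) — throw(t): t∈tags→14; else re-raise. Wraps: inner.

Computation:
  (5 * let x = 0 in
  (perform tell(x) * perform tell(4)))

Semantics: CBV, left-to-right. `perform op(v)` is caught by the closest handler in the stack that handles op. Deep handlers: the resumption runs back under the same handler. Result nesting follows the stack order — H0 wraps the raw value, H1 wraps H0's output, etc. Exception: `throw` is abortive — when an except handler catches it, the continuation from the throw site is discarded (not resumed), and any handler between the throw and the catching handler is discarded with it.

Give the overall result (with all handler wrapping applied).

Answer: (0, (0, 4))

Step-by-step:
tell(0) @ H1 ⇒ log+=0
tell(4) @ H1 ⇒ log+=4
H0 returns 0
H1 returns (0, (0, 4))
H2 returns (0, (0, 4))
= (0, (0, 4))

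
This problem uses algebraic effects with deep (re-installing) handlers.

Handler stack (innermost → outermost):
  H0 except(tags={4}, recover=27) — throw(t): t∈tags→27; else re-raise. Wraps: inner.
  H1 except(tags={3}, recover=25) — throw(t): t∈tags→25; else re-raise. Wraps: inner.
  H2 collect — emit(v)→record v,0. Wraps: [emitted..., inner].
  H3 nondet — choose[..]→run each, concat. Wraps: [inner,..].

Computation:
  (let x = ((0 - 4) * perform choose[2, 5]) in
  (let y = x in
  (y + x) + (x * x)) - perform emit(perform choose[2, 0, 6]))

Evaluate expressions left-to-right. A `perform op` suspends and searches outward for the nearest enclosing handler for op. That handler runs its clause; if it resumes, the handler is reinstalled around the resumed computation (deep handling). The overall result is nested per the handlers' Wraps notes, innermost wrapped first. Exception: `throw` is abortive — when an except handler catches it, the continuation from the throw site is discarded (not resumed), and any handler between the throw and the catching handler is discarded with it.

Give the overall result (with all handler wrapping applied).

Answer: [[2, 48], [0, 48], [6, 48], [2, 360], [0, 360], [6, 360]]

Working:
choose[2, 5] @ H3
  branch[0] choose=2:
    choose[2, 0, 6] @ H3
      branch[0] choose=2:
        emit(2) @ H2 ⇒ out+=2
        H0 returns 48
        H1 returns 48
        H2 returns [2, 48]
        H3 returns [[2, 48]]
      branch[1] choose=0:
        emit(0) @ H2 ⇒ out+=0
        H0 returns 48
        H1 returns 48
        H2 returns [0, 48]
        H3 returns [[0, 48]]
      branch[2] choose=6:
        emit(6) @ H2 ⇒ out+=6
        H0 returns 48
        H1 returns 48
        H2 returns [6, 48]
        H3 returns [[6, 48]]
  branch[1] choose=5:
    choose[2, 0, 6] @ H3
      branch[0] choose=2:
        emit(2) @ H2 ⇒ out+=2
        H0 returns 360
        H1 returns 360
        H2 returns [2, 360]
        H3 returns [[2, 360]]
      branch[1] choose=0:
        emit(0) @ H2 ⇒ out+=0
        H0 returns 360
        H1 returns 360
        H2 returns [0, 360]
        H3 returns [[0, 360]]
      branch[2] choose=6:
        emit(6) @ H2 ⇒ out+=6
        H0 returns 360
        H1 returns 360
        H2 returns [6, 360]
        H3 returns [[6, 360]]
= [[2, 48], [0, 48], [6, 48], [2, 360], [0, 360], [6, 360]]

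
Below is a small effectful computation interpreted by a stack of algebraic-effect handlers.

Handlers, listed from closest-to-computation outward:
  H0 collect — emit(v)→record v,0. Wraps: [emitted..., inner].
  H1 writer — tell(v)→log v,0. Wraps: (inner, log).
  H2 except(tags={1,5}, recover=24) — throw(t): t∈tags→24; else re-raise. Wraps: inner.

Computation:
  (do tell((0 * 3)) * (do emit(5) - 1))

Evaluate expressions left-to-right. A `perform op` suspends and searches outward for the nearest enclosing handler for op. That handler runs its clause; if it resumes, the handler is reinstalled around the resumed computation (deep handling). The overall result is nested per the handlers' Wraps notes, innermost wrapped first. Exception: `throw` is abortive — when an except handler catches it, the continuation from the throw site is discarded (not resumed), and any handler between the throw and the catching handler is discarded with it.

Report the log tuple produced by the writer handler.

Working:
tell(0) @ H1 ⇒ log+=0
emit(5) @ H0 ⇒ out+=5
H0 returns [5, 0]
H1 returns ([5, 0], (0))
H2 returns ([5, 0], (0))
= ([5, 0], (0))

Answer: (0)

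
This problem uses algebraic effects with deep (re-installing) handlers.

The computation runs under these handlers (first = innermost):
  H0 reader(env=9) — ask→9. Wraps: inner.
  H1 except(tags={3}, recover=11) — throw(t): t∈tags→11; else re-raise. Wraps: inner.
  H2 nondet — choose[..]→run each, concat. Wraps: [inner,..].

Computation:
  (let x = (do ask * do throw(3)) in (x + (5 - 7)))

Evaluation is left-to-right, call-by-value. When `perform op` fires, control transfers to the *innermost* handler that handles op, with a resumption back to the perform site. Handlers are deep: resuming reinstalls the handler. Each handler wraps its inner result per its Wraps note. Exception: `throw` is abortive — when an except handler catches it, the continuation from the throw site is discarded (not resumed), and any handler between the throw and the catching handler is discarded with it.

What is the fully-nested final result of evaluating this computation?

Answer: [11]

Working:
ask @ H0 ⇒ 9
throw(3) @ H1 caught ⇒ 11
H2 returns [11]
= [11]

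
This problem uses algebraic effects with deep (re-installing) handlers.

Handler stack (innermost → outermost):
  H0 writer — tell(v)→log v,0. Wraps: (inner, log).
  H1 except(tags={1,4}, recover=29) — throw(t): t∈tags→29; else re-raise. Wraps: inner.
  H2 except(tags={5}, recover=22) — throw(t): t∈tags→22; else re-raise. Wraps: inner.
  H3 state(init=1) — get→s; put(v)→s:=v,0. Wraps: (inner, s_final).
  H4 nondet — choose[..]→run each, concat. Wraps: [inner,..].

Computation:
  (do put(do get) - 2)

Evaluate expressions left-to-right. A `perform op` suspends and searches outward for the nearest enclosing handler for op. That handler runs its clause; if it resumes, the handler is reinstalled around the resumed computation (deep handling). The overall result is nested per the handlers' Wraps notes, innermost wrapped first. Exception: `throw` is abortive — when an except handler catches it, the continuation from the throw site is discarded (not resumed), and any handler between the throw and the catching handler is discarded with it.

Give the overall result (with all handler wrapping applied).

Step-by-step:
get @ H3 ⇒ 1
put(1) @ H3 ⇒ s:=1
H0 returns (-2, ())
H1 returns (-2, ())
H2 returns (-2, ())
H3 returns ((-2, ()), 1)
H4 returns [((-2, ()), 1)]
= [((-2, ()), 1)]

Answer: [((-2, ()), 1)]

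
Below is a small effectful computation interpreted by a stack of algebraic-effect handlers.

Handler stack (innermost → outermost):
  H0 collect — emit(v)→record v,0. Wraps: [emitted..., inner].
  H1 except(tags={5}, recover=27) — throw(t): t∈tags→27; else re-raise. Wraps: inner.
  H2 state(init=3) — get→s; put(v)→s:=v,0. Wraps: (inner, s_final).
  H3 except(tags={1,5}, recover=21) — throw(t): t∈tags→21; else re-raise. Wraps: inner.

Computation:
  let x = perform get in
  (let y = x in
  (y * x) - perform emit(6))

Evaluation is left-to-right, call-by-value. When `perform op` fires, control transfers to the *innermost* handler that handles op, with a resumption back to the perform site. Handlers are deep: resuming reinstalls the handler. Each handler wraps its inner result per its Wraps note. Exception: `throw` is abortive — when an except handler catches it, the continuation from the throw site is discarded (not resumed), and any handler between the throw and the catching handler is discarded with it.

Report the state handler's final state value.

Answer: 3

Working:
get @ H2 ⇒ 3
emit(6) @ H0 ⇒ out+=6
H0 returns [6, 9]
H1 returns [6, 9]
H2 returns ([6, 9], 3)
H3 returns ([6, 9], 3)
= ([6, 9], 3)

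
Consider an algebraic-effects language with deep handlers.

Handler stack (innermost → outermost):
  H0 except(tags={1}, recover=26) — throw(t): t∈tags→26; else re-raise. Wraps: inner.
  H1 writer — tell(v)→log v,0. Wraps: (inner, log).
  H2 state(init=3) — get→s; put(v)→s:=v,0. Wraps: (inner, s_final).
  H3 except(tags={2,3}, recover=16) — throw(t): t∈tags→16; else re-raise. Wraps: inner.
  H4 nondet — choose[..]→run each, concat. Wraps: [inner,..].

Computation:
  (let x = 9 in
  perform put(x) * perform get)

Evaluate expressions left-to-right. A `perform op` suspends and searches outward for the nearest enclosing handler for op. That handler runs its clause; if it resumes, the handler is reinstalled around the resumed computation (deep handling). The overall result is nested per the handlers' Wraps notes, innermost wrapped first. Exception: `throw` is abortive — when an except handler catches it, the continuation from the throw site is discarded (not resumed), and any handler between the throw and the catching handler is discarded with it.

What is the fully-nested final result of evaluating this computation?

Evaluation trace:
put(9) @ H2 ⇒ s:=9
get @ H2 ⇒ 9
H0 returns 0
H1 returns (0, ())
H2 returns ((0, ()), 9)
H3 returns ((0, ()), 9)
H4 returns [((0, ()), 9)]
= [((0, ()), 9)]

Answer: [((0, ()), 9)]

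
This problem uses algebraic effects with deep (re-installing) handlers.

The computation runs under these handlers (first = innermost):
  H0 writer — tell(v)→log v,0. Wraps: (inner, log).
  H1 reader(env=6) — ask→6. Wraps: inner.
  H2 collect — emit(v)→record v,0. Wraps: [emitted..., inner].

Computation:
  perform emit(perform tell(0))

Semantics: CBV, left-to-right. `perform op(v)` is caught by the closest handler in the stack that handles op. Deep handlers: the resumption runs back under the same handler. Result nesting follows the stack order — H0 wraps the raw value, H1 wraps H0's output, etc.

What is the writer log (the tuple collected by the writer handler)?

Working:
tell(0) @ H0 ⇒ log+=0
emit(0) @ H2 ⇒ out+=0
H0 returns (0, (0))
H1 returns (0, (0))
H2 returns [0, (0, (0))]
= [0, (0, (0))]

Answer: (0)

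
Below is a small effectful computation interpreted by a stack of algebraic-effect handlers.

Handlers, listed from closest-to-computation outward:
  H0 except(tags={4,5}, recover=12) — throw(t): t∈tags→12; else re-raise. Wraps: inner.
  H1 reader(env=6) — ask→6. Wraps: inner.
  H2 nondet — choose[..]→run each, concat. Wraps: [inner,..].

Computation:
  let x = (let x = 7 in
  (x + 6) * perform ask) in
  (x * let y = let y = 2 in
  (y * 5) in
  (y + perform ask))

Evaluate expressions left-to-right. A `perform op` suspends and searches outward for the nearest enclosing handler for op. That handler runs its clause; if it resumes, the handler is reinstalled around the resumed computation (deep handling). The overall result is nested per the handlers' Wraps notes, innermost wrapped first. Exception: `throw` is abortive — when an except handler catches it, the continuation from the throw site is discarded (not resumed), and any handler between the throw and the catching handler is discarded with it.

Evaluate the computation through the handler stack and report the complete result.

Answer: [1248]

Working:
ask @ H1 ⇒ 6
ask @ H1 ⇒ 6
H0 returns 1248
H1 returns 1248
H2 returns [1248]
= [1248]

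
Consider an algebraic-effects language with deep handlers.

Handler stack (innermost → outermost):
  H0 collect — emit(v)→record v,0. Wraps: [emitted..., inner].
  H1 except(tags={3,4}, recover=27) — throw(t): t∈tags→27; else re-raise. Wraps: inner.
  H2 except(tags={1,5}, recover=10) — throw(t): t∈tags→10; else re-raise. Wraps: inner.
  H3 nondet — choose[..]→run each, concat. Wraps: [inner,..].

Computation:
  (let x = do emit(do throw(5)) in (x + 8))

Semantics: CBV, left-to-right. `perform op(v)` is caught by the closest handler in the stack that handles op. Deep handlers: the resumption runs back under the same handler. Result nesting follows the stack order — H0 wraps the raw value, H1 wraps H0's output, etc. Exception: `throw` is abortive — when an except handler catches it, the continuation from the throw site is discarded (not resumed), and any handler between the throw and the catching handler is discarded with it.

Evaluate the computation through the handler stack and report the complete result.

Answer: [10]

Working:
throw(5) @ H1 re-raised
throw(5) @ H2 caught ⇒ 10
H3 returns [10]
= [10]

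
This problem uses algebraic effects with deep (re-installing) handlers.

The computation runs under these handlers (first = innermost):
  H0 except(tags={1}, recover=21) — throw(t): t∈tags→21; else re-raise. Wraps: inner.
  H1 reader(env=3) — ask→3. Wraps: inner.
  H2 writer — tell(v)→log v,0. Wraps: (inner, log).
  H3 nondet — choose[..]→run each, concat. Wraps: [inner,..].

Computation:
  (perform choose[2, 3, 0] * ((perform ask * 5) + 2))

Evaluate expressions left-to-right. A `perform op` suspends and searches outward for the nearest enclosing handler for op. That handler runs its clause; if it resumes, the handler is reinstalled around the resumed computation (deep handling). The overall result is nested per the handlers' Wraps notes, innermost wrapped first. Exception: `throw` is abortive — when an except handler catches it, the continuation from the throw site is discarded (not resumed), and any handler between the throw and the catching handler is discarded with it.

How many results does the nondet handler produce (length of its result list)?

Answer: 3

Working:
choose[2, 3, 0] @ H3
  branch[0] choose=2:
    ask @ H1 ⇒ 3
    H0 returns 34
    H1 returns 34
    H2 returns (34, ())
    H3 returns [(34, ())]
  branch[1] choose=3:
    ask @ H1 ⇒ 3
    H0 returns 51
    H1 returns 51
    H2 returns (51, ())
    H3 returns [(51, ())]
  branch[2] choose=0:
    ask @ H1 ⇒ 3
    H0 returns 0
    H1 returns 0
    H2 returns (0, ())
    H3 returns [(0, ())]
= [(34, ()), (51, ()), (0, ())]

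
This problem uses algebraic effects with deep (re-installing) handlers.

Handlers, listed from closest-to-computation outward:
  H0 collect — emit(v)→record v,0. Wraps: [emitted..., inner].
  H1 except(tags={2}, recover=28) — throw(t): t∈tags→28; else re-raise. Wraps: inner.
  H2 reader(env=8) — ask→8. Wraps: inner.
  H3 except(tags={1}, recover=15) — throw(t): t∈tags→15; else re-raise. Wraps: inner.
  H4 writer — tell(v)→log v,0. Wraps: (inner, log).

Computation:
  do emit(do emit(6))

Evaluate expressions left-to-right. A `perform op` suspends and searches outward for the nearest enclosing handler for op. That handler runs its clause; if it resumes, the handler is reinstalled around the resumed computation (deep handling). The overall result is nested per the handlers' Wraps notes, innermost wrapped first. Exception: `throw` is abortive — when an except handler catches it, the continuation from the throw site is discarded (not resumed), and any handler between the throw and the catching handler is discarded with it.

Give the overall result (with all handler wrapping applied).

Working:
emit(6) @ H0 ⇒ out+=6
emit(0) @ H0 ⇒ out+=0
H0 returns [6, 0, 0]
H1 returns [6, 0, 0]
H2 returns [6, 0, 0]
H3 returns [6, 0, 0]
H4 returns ([6, 0, 0], ())
= ([6, 0, 0], ())

Answer: ([6, 0, 0], ())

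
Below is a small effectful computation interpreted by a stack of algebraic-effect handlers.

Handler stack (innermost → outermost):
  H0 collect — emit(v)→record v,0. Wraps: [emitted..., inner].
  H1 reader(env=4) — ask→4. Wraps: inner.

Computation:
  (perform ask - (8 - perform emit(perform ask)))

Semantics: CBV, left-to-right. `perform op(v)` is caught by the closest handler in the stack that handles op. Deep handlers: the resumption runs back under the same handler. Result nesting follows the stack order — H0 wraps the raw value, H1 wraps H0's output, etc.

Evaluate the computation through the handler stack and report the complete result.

Answer: [4, -4]

Working:
ask @ H1 ⇒ 4
ask @ H1 ⇒ 4
emit(4) @ H0 ⇒ out+=4
H0 returns [4, -4]
H1 returns [4, -4]
= [4, -4]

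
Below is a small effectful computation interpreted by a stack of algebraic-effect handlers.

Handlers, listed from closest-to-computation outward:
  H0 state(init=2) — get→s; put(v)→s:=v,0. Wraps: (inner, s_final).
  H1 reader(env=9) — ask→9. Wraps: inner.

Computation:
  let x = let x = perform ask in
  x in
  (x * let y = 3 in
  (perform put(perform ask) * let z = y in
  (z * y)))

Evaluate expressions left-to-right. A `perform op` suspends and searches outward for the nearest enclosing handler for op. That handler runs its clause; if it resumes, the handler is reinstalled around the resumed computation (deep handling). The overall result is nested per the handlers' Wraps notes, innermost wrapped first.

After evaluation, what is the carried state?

Step-by-step:
ask @ H1 ⇒ 9
ask @ H1 ⇒ 9
put(9) @ H0 ⇒ s:=9
H0 returns (0, 9)
H1 returns (0, 9)
= (0, 9)

Answer: 9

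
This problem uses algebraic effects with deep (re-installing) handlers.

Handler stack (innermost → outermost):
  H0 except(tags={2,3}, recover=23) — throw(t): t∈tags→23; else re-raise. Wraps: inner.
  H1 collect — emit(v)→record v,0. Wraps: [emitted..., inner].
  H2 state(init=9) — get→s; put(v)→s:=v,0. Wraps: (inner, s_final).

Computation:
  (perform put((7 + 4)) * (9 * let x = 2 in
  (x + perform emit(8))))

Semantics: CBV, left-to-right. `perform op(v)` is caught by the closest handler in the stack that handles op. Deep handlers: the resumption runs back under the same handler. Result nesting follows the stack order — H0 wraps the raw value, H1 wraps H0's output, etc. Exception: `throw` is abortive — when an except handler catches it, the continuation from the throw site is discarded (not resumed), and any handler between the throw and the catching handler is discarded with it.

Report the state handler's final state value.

Answer: 11

Step-by-step:
put(11) @ H2 ⇒ s:=11
emit(8) @ H1 ⇒ out+=8
H0 returns 0
H1 returns [8, 0]
H2 returns ([8, 0], 11)
= ([8, 0], 11)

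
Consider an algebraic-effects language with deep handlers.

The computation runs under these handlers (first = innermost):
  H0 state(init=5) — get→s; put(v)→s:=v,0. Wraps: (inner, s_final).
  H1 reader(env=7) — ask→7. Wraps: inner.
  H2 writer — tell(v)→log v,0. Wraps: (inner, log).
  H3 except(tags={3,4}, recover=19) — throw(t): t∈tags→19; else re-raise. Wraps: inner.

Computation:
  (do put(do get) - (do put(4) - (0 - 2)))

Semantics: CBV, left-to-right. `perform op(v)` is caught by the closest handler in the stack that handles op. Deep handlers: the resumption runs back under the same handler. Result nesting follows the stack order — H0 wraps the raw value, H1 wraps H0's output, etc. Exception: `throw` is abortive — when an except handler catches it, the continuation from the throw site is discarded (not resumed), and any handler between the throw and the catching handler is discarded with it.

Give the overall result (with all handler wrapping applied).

Answer: ((-2, 4), ())

Evaluation trace:
get @ H0 ⇒ 5
put(5) @ H0 ⇒ s:=5
put(4) @ H0 ⇒ s:=4
H0 returns (-2, 4)
H1 returns (-2, 4)
H2 returns ((-2, 4), ())
H3 returns ((-2, 4), ())
= ((-2, 4), ())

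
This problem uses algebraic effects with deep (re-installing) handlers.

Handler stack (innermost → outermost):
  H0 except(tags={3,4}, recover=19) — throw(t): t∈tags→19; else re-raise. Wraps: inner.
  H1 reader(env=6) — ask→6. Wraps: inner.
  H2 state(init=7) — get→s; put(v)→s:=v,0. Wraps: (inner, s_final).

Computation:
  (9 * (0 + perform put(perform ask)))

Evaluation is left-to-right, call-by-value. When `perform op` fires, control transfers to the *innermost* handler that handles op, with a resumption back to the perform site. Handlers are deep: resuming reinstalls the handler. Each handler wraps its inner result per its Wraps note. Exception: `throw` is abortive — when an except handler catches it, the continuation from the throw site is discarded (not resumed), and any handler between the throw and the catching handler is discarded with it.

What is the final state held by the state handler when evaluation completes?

Evaluation trace:
ask @ H1 ⇒ 6
put(6) @ H2 ⇒ s:=6
H0 returns 0
H1 returns 0
H2 returns (0, 6)
= (0, 6)

Answer: 6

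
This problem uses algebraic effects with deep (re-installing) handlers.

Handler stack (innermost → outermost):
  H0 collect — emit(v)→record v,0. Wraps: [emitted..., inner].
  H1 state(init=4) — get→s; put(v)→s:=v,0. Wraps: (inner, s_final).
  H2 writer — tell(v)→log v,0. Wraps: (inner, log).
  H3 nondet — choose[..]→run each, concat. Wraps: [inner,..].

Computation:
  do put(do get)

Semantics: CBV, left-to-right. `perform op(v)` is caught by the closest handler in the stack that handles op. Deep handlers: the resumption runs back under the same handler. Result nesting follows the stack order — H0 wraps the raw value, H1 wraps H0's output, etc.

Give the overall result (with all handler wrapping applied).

Evaluation trace:
get @ H1 ⇒ 4
put(4) @ H1 ⇒ s:=4
H0 returns [0]
H1 returns ([0], 4)
H2 returns (([0], 4), ())
H3 returns [(([0], 4), ())]
= [(([0], 4), ())]

Answer: [(([0], 4), ())]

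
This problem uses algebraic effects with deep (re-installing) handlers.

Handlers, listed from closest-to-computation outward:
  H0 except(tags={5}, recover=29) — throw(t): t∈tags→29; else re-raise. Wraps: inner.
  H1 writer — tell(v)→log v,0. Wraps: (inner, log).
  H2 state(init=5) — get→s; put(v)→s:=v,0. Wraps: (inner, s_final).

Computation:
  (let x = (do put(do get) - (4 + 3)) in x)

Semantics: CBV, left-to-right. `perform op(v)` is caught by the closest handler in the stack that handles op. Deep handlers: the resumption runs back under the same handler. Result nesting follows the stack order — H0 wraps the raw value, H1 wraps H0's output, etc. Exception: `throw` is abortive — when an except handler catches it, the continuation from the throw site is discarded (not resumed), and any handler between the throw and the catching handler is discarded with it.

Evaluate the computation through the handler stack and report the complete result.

Evaluation trace:
get @ H2 ⇒ 5
put(5) @ H2 ⇒ s:=5
H0 returns -7
H1 returns (-7, ())
H2 returns ((-7, ()), 5)
= ((-7, ()), 5)

Answer: ((-7, ()), 5)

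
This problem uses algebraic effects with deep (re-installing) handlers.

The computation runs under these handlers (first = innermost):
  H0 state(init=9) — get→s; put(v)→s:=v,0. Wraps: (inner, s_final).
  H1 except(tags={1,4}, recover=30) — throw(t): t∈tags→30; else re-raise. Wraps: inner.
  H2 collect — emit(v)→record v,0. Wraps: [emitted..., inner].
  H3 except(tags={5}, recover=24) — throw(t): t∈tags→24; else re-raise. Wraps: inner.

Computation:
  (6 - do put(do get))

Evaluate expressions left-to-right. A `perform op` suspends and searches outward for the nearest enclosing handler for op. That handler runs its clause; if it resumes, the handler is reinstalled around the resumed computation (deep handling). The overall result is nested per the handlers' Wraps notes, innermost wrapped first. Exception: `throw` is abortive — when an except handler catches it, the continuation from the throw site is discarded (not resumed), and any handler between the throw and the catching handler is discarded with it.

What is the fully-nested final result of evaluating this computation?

Answer: [(6, 9)]

Working:
get @ H0 ⇒ 9
put(9) @ H0 ⇒ s:=9
H0 returns (6, 9)
H1 returns (6, 9)
H2 returns [(6, 9)]
H3 returns [(6, 9)]
= [(6, 9)]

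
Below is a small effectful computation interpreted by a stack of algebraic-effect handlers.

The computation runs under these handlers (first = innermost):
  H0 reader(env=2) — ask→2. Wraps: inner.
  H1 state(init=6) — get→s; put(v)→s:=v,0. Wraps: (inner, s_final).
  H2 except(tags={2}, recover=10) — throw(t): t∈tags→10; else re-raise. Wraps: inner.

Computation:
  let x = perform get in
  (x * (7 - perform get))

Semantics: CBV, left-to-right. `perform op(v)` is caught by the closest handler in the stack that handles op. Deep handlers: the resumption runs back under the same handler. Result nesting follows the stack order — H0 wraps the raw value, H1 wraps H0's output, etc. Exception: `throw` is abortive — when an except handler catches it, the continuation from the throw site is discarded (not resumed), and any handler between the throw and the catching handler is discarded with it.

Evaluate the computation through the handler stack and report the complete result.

Answer: (6, 6)

Evaluation trace:
get @ H1 ⇒ 6
get @ H1 ⇒ 6
H0 returns 6
H1 returns (6, 6)
H2 returns (6, 6)
= (6, 6)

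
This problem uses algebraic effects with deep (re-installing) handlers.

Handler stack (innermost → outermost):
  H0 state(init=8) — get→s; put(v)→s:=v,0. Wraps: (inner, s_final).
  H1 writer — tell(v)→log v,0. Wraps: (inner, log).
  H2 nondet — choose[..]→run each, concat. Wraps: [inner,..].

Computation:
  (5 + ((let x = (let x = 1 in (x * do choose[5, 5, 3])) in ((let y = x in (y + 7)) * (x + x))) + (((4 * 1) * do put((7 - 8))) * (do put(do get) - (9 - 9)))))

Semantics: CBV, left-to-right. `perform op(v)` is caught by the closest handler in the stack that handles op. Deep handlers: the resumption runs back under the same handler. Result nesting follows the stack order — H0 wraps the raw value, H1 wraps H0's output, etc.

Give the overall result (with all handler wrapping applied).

Working:
choose[5, 5, 3] @ H2
  branch[0] choose=5:
    put(-1) @ H0 ⇒ s:=-1
    get @ H0 ⇒ -1
    put(-1) @ H0 ⇒ s:=-1
    H0 returns (125, -1)
    H1 returns ((125, -1), ())
    H2 returns [((125, -1), ())]
  branch[1] choose=5:
    put(-1) @ H0 ⇒ s:=-1
    get @ H0 ⇒ -1
    put(-1) @ H0 ⇒ s:=-1
    H0 returns (125, -1)
    H1 returns ((125, -1), ())
    H2 returns [((125, -1), ())]
  branch[2] choose=3:
    put(-1) @ H0 ⇒ s:=-1
    get @ H0 ⇒ -1
    put(-1) @ H0 ⇒ s:=-1
    H0 returns (65, -1)
    H1 returns ((65, -1), ())
    H2 returns [((65, -1), ())]
= [((125, -1), ()), ((125, -1), ()), ((65, -1), ())]

Answer: [((125, -1), ()), ((125, -1), ()), ((65, -1), ())]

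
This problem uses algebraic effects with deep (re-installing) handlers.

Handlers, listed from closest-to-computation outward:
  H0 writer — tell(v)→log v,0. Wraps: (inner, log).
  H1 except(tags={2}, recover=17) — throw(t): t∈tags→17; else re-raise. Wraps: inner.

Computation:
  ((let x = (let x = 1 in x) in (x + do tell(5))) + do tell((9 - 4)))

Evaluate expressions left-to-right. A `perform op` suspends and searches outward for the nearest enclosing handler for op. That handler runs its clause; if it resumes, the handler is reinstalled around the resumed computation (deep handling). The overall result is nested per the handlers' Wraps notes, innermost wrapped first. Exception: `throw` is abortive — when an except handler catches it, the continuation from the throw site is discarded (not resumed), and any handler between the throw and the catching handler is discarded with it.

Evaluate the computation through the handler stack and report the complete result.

Step-by-step:
tell(5) @ H0 ⇒ log+=5
tell(5) @ H0 ⇒ log+=5
H0 returns (1, (5, 5))
H1 returns (1, (5, 5))
= (1, (5, 5))

Answer: (1, (5, 5))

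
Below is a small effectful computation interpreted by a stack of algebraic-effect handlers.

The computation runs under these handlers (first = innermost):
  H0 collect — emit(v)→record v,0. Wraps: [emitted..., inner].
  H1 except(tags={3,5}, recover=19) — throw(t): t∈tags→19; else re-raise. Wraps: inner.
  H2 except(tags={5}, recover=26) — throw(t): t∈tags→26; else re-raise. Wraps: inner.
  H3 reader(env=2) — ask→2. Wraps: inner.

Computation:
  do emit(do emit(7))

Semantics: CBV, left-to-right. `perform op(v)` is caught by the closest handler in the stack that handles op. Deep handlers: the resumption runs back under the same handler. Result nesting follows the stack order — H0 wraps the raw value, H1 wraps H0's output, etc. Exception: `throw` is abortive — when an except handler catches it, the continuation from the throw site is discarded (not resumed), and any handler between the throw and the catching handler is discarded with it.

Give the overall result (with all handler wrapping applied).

Answer: [7, 0, 0]

Working:
emit(7) @ H0 ⇒ out+=7
emit(0) @ H0 ⇒ out+=0
H0 returns [7, 0, 0]
H1 returns [7, 0, 0]
H2 returns [7, 0, 0]
H3 returns [7, 0, 0]
= [7, 0, 0]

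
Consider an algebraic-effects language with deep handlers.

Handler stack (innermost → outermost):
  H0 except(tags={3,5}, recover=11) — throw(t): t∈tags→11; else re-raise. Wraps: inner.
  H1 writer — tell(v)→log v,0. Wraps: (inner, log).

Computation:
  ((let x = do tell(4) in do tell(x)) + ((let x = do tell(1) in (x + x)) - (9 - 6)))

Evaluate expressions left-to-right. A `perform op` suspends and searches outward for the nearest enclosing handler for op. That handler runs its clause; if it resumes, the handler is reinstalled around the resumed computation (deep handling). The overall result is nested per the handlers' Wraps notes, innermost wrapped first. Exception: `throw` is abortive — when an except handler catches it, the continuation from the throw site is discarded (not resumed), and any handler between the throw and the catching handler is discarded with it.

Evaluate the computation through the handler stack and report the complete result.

Answer: (-3, (4, 0, 1))

Evaluation trace:
tell(4) @ H1 ⇒ log+=4
tell(0) @ H1 ⇒ log+=0
tell(1) @ H1 ⇒ log+=1
H0 returns -3
H1 returns (-3, (4, 0, 1))
= (-3, (4, 0, 1))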